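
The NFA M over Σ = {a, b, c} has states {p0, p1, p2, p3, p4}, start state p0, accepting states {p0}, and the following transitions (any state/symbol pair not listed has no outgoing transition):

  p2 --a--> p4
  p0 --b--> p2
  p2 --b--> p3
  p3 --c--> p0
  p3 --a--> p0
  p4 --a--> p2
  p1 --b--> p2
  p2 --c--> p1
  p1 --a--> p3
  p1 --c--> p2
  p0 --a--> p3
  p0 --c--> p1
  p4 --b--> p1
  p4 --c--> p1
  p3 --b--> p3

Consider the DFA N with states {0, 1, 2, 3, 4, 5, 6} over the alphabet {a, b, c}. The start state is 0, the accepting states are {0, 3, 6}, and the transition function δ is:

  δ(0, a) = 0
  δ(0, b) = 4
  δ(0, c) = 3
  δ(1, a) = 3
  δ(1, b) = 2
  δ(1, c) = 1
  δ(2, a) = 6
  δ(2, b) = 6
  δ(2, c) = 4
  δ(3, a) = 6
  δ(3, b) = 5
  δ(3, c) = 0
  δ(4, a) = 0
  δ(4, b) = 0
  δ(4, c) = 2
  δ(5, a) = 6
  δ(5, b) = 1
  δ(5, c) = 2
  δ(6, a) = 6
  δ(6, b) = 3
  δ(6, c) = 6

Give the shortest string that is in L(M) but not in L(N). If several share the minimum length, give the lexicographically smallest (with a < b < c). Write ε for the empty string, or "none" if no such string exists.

The string abc is accepted by M but not by N.
No shorter string lies in the difference, and abc is the lexicographically first length-3 string in L(M) \ L(N).

abc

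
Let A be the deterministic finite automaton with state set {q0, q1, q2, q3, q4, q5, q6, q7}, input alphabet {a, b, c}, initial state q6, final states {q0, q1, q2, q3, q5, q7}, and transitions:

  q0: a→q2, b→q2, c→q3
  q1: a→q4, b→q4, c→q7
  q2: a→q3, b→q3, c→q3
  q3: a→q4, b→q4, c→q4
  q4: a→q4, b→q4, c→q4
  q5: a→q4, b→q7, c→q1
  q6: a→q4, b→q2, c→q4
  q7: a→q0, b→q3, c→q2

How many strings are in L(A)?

The useful subgraph on states {q2, q3, q6} is acyclic, so L(A) is finite; the longest accepting path visits 3 useful states, giving maximum string length 2.
Counting accepting paths from q6 by length: 1 of length 1, 3 of length 2. Total 4.

4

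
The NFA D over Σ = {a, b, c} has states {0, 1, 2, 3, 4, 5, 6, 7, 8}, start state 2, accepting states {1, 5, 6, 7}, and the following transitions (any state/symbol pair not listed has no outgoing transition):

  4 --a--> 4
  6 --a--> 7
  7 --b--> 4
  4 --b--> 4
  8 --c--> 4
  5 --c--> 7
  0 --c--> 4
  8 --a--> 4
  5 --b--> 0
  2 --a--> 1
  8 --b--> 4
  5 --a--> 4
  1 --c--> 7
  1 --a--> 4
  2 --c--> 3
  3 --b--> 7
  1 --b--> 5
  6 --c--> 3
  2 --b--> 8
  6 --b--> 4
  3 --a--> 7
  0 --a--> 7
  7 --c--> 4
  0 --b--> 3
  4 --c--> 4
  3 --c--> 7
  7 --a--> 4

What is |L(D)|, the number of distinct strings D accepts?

The useful subgraph on states {0, 1, 2, 3, 5, 7} is acyclic, so L(D) is finite; the longest accepting path visits 6 useful states, giving maximum string length 5.
Counting accepting paths from 2 by length: 1 of length 1, 5 of length 2, 1 of length 3, 1 of length 4, 3 of length 5. Total 11.

11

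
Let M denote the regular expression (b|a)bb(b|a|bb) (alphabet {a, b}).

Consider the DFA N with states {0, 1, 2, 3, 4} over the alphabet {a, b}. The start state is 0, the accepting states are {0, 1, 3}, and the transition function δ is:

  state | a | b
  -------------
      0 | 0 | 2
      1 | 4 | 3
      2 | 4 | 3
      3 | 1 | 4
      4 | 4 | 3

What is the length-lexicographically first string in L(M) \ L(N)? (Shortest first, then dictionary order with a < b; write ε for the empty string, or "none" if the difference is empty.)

abbb

The string abbb is accepted by M but not by N.
No shorter string lies in the difference, and abbb is the lexicographically first length-4 string in L(M) \ L(N).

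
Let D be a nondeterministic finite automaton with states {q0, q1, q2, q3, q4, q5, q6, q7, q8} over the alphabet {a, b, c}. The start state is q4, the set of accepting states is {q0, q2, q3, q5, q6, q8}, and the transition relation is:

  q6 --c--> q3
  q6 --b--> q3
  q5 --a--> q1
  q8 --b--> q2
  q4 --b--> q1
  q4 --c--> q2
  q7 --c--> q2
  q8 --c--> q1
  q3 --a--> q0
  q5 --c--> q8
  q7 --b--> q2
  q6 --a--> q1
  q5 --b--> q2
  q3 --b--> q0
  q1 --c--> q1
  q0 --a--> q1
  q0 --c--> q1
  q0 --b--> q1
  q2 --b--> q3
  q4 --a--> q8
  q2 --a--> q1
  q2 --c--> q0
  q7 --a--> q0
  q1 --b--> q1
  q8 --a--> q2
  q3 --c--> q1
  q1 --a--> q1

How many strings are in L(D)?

The useful subgraph on states {q0, q2, q3, q4, q8} is acyclic, so L(D) is finite; the longest accepting path visits 5 useful states, giving maximum string length 4.
Counting accepting paths from q4 by length: 2 of length 1, 4 of length 2, 6 of length 3, 4 of length 4. Total 16.

16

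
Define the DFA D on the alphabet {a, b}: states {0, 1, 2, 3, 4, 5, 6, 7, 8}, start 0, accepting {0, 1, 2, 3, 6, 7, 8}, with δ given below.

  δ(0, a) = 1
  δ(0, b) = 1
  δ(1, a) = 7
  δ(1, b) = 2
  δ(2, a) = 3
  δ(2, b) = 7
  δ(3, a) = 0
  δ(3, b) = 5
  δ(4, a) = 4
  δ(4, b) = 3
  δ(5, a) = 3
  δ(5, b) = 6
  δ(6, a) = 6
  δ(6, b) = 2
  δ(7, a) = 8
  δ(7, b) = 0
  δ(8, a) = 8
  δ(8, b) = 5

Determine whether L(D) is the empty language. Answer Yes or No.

The empty string ε is accepted: the run 0 ends in the accepting state 0.
Since at least one string is accepted, L(D) is not empty.

No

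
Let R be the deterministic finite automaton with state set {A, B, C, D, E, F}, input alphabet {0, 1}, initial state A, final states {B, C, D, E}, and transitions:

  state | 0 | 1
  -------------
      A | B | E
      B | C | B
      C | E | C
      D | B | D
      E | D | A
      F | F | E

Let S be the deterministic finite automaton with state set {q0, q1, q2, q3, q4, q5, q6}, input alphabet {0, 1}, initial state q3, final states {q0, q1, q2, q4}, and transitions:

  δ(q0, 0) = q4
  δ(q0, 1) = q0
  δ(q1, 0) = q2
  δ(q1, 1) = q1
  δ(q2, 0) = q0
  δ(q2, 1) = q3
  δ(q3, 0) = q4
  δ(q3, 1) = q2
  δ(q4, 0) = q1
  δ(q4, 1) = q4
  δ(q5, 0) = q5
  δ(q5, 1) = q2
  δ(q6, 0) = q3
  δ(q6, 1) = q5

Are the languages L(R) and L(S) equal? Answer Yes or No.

Exploring the product automaton R × S from the start pair (A, q3), following both machines on each input symbol, reaches 5 state pairs: (A, q3), (B, q4), (E, q2), (C, q1), (D, q0).
R accepts in {B, C, D, E} and S accepts in {q0, q1, q2, q4}. In every reachable pair the two components are either both accepting — (B, q4), (E, q2), (C, q1), (D, q0) — or both non-accepting, so no string is accepted by exactly one of the machines: L(R) \ L(S) and L(S) \ L(R) are both empty.
Hence every string is accepted by R iff it is accepted by S, and the two languages coincide.

Yes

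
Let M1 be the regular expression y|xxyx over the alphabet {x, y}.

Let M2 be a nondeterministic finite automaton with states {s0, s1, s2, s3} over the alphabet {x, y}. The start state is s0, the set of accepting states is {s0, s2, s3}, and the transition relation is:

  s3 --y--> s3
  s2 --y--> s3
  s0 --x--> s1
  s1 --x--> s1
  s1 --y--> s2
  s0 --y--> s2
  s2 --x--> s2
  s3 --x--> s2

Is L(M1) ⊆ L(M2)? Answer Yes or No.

Yes

Converting the expression M1 to a DFA (subset construction, then merging equivalent states) gives the minimal DFA with states {r0, r1, r2, r3, r4, r5}, start state r0, accepting states {r2} and transitions r0: x→r1, y→r2; r1: x→r3, y→r4; r2: x→r4, y→r4; r3: x→r4, y→r5; r4: x→r4, y→r4; r5: x→r2, y→r4.
Exploring the product automaton M1 × M2 from the start pair (r0, s0), following both machines on each input symbol, reaches 8 state pairs: (r0, s0), (r1, s1), (r2, s2), (r3, s1), (r4, s2), (r4, s3), (r4, s1), (r5, s2).
M1 accepts in {r2} and M2 accepts in {s0, s2, s3}. The reachable pairs whose M1-component is accepting are (r2, s2); in each of them the M2-component is accepting too, so the product for L(M1) \ L(M2) (M1-component accepting, M2-component rejecting) has no reachable accepting pair and the difference is empty.
Hence every string in L(M1) is also in L(M2).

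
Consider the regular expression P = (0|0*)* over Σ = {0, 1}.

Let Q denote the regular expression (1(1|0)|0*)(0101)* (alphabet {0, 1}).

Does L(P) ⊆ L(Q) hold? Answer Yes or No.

Converting the expression P to a DFA (subset construction, then merging equivalent states) gives the minimal DFA with states {p0, p1}, start state p0, accepting states {p0} and transitions p0: 0→p0, 1→p1; p1: 0→p1, 1→p1.
Converting the expression Q to a DFA (subset construction, then merging equivalent states) gives the minimal DFA with states {q0, q1, q2, q3, q4, q5, q6, q7}, start state q0, accepting states {q0, q1, q4} and transitions q0: 0→q1, 1→q2; q1: 0→q1, 1→q3; q2: 0→q4, 1→q4; q3: 0→q5, 1→q6; q4: 0→q7, 1→q6; q5: 0→q6, 1→q4; q6: 0→q6, 1→q6; q7: 0→q6, 1→q3.
Exploring the product automaton P × Q from the start pair (p0, q0), following both machines on each input symbol, reaches 8 state pairs: (p0, q0), (p0, q1), (p1, q2), (p1, q3), (p1, q4), (p1, q5), (p1, q6), (p1, q7).
P accepts in {p0} and Q accepts in {q0, q1, q4}. The reachable pairs whose P-component is accepting are (p0, q0), (p0, q1); in each of them the Q-component is accepting too, so the product for L(P) \ L(Q) (P-component accepting, Q-component rejecting) has no reachable accepting pair and the difference is empty.
Hence every string in L(P) is also in L(Q).

Yes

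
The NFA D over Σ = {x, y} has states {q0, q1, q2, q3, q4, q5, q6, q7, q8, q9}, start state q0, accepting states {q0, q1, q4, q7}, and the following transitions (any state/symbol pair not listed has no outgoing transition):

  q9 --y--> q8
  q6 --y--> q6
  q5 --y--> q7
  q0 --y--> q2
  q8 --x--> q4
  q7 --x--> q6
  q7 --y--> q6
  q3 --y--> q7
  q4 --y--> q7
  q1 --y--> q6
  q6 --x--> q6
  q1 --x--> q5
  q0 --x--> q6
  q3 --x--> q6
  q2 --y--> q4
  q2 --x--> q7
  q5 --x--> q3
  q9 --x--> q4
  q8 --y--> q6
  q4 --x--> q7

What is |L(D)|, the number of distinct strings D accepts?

5

The useful subgraph on states {q0, q2, q4, q7} is acyclic, so L(D) is finite; the longest accepting path visits 4 useful states, giving maximum string length 3.
Counting accepting paths from q0 by length: 1 of length 0, 2 of length 2, 2 of length 3. Total 5.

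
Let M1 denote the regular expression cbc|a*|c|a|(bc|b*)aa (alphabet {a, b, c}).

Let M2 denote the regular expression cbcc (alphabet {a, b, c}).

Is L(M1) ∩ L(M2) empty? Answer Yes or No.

Yes

Converting the expression M1 to a DFA (subset construction, then merging equivalent states) gives the minimal DFA with states {r0, r1, r2, r3, r4, r5, r6, r7, r8, r9}, start state r0, accepting states {r0, r1, r3, r9} and transitions r0: a→r1, b→r2, c→r3; r1: a→r1, b→r4, c→r4; r2: a→r5, b→r6, c→r7; r3: a→r4, b→r8, c→r4; r4: a→r4, b→r4, c→r4; r5: a→r9, b→r4, c→r4; r6: a→r5, b→r6, c→r4; r7: a→r5, b→r4, c→r4; r8: a→r4, b→r4, c→r9; r9: a→r4, b→r4, c→r4.
Converting the expression M2 to a DFA (subset construction, then merging equivalent states) gives the minimal DFA with states {t0, t1, t2, t3, t4, t5}, start state t0, accepting states {t5} and transitions t0: a→t1, b→t1, c→t2; t1: a→t1, b→t1, c→t1; t2: a→t1, b→t3, c→t1; t3: a→t1, b→t1, c→t4; t4: a→t1, b→t1, c→t5; t5: a→t1, b→t1, c→t1.
Exploring the product automaton M1 × M2 from the start pair (r0, t0), following both machines on each input symbol, reaches 12 state pairs: (r0, t0), (r1, t1), (r2, t1), (r3, t2), (r4, t1), (r5, t1), (r6, t1), (r7, t1), (r8, t3), (r9, t1), (r9, t4), (r4, t5).
M1 accepts in {r0, r1, r3, r9} and M2 accepts in {t5}; no reachable pair has both components accepting, so no string drives both machines to acceptance simultaneously and L(M1) ∩ L(M2) = ∅.
So no string is accepted by both, and the intersection is empty.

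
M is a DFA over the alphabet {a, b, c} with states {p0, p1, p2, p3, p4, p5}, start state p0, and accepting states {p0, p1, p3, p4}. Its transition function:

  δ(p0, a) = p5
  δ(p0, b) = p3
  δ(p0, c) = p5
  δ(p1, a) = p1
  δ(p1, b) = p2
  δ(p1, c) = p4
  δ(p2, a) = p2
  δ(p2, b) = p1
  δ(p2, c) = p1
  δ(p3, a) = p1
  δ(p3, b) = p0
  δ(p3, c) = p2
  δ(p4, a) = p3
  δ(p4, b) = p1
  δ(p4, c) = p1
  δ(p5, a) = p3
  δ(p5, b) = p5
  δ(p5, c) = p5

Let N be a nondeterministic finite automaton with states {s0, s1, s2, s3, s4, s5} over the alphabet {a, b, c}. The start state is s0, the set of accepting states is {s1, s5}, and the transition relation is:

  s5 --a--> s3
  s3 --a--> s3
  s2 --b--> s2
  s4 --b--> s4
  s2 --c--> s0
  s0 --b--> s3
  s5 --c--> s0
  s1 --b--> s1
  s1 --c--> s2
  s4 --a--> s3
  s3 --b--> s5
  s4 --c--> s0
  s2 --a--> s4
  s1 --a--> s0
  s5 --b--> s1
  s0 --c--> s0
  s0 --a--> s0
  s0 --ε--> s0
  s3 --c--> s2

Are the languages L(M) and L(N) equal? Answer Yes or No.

No

The empty string ε is accepted by M but rejected by N.
So L(M) ≠ L(N).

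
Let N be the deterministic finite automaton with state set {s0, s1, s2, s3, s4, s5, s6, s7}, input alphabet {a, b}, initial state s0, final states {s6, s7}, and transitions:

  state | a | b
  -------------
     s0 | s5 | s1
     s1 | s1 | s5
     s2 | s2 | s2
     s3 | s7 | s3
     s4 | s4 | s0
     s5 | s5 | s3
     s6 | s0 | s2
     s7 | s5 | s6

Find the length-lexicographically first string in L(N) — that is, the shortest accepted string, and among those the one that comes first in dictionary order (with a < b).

A breadth-first search from s0 reaches an accepting state first via the path s0 → s5 → s3 → s7 on input aba.
No string of length < 3 is accepted (BFS exhausts all shorter strings without reaching an accepting state), and aba is the lexicographically least accepting string of length 3.

aba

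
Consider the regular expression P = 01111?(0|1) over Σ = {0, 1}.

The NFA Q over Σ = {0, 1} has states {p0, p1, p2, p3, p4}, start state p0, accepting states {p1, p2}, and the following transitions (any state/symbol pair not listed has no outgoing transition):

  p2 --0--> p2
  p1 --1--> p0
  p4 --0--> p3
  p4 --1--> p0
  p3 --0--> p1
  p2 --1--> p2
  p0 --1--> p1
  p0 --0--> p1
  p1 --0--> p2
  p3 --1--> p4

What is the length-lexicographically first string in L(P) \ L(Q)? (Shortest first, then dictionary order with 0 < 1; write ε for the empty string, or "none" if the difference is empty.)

011111

The string 011111 is accepted by P but not by Q.
No shorter string lies in the difference, and 011111 is the lexicographically first length-6 string in L(P) \ L(Q).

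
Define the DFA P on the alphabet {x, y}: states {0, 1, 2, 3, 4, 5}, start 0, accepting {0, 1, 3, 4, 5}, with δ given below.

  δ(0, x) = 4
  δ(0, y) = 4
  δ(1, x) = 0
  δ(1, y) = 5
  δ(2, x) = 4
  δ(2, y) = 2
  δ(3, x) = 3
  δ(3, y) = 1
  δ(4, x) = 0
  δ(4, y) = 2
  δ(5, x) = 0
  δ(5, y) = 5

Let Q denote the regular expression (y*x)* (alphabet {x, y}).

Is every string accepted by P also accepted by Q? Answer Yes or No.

No

The string y is in L(P) but not in L(Q).
So L(P) ⊄ L(Q).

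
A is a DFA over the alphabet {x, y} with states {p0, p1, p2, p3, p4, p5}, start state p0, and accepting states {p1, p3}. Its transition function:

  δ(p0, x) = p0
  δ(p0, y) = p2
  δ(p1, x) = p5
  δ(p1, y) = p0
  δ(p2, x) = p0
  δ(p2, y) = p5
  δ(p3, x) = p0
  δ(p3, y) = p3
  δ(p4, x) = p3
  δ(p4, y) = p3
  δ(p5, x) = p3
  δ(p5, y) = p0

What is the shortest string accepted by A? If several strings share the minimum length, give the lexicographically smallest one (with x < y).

yyx

A breadth-first search from p0 reaches an accepting state first via the path p0 → p2 → p5 → p3 on input yyx.
No string of length < 3 is accepted (BFS exhausts all shorter strings without reaching an accepting state), and yyx is the lexicographically least accepting string of length 3.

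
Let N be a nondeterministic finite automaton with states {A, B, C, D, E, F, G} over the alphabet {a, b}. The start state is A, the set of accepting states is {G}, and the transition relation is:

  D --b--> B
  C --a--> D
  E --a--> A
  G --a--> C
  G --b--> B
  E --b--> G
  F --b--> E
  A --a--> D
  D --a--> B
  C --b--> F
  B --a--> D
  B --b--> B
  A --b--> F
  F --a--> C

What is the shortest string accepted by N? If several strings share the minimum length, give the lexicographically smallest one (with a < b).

bbb

A breadth-first search from A reaches an accepting state first via the path A → F → E → G on input bbb.
No string of length < 3 is accepted (BFS exhausts all shorter strings without reaching an accepting state), and bbb is the lexicographically least accepting string of length 3.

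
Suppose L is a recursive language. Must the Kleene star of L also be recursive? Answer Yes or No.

For an input w of length n, decide by dynamic programming over positions 0..n whether w factors into blocks from L, calling the decider for L on each of the O(n²) substrings; every call halts, so this decides L*.
So the recursive languages are closed under Kleene star.

Yes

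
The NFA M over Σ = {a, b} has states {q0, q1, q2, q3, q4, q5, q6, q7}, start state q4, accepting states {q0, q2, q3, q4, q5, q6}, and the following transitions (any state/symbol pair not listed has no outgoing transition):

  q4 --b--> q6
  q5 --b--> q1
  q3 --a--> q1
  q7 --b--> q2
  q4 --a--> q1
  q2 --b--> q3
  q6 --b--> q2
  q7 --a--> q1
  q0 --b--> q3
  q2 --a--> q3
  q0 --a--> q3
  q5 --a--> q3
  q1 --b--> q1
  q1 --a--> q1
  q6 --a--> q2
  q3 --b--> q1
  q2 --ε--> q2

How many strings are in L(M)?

The useful subgraph on states {q2, q3, q4, q6} is acyclic, so L(M) is finite; the longest accepting path visits 4 useful states, giving maximum string length 3.
Counting accepting paths from q4 by length: 1 of length 0, 1 of length 1, 2 of length 2, 4 of length 3. Total 8.

8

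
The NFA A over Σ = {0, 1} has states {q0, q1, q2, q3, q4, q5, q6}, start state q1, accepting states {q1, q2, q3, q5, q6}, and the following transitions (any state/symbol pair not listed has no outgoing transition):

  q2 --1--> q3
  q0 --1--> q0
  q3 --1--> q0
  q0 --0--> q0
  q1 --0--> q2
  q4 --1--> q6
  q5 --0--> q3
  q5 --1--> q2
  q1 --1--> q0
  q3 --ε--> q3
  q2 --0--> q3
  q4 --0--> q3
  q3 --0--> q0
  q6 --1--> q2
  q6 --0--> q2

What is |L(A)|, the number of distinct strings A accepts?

The useful subgraph on states {q1, q2, q3} is acyclic, so L(A) is finite; the longest accepting path visits 3 useful states, giving maximum string length 2.
Counting accepting paths from q1 by length: 1 of length 0, 1 of length 1, 2 of length 2. Total 4.

4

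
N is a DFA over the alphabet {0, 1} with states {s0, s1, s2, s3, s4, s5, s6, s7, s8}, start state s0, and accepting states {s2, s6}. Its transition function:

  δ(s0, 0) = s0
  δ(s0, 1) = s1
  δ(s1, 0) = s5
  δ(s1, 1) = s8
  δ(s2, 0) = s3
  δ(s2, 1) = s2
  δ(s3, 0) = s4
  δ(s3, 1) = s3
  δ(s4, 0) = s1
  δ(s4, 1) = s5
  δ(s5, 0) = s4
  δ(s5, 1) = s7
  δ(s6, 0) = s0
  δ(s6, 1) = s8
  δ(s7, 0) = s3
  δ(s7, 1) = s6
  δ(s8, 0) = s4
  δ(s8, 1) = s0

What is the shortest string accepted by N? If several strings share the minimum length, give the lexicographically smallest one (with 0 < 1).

A breadth-first search from s0 reaches an accepting state first via the path s0 → s1 → s5 → s7 → s6 on input 1011.
No string of length < 4 is accepted (BFS exhausts all shorter strings without reaching an accepting state), and 1011 is the lexicographically least accepting string of length 4.

1011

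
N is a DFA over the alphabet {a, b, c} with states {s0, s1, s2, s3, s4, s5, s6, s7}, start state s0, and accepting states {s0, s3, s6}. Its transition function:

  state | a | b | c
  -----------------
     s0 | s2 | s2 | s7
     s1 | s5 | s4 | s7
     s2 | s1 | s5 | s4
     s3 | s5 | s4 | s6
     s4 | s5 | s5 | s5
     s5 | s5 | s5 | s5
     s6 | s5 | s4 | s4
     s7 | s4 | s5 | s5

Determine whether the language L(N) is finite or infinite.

The useful states (reachable from s0 and able to reach an accepting state) are {s0}.
Restricted to these states the transition graph has no cycle, so every accepting path has bounded length and L is finite.

finite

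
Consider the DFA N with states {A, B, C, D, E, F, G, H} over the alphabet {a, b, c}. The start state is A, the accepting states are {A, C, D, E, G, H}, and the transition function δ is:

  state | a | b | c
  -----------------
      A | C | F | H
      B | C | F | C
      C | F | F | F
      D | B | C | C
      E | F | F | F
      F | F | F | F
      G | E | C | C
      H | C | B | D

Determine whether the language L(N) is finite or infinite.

finite

The useful states (reachable from A and able to reach an accepting state) are {A, B, C, D, H}.
Restricted to these states the transition graph has no cycle, so every accepting path has bounded length and L is finite.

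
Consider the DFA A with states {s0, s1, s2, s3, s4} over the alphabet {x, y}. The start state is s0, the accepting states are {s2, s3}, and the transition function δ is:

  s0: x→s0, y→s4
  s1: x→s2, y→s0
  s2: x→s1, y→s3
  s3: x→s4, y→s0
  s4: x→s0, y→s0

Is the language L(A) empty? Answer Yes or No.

Yes

The states reachable from the start state are {s0, s4}.
None of the accepting states {s2, s3} is reachable, so no string is accepted and L(A) = ∅.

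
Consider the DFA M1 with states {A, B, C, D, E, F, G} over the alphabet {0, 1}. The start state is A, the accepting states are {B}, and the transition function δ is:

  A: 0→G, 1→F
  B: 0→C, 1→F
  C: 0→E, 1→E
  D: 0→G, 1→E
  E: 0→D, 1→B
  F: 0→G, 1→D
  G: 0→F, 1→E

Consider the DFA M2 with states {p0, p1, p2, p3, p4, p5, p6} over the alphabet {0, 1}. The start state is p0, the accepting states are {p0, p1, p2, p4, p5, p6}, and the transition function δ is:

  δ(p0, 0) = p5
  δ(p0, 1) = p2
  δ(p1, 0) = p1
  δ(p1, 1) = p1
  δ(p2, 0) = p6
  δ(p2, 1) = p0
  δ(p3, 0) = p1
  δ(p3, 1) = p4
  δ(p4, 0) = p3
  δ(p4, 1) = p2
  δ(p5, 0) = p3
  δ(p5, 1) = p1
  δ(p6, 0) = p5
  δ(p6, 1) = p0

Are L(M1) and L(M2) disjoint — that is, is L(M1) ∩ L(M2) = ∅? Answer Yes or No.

No

The string 011 is accepted by both M1 and M2.
Hence L(M1) ∩ L(M2) ≠ ∅.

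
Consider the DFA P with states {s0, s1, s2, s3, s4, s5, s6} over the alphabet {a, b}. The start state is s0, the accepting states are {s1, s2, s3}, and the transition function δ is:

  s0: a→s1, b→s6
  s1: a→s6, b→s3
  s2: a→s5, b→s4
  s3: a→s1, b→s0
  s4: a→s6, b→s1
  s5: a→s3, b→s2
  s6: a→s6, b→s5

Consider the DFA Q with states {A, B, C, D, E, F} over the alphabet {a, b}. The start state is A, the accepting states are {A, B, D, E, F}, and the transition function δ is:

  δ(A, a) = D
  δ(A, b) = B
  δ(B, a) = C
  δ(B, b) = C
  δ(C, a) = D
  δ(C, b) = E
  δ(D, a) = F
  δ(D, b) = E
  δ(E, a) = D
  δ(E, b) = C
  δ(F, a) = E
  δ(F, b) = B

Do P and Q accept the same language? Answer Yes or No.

The string aaba is accepted by P but rejected by Q.
So L(P) ≠ L(Q).

No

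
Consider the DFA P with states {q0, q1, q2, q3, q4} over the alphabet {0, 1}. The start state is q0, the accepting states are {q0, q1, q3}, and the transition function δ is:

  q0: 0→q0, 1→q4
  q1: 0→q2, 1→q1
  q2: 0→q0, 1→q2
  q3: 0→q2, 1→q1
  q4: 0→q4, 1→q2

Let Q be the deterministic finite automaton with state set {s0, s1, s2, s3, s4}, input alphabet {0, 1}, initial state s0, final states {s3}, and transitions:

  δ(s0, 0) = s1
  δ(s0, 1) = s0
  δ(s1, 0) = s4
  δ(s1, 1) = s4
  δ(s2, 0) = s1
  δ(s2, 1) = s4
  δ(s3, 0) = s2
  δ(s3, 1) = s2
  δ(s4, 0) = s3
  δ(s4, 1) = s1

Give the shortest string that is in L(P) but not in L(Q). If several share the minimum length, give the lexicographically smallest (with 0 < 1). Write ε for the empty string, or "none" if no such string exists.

ε

The empty string ε is accepted by P but not by Q.
Since ε is the unique shortest string, it is the required witness.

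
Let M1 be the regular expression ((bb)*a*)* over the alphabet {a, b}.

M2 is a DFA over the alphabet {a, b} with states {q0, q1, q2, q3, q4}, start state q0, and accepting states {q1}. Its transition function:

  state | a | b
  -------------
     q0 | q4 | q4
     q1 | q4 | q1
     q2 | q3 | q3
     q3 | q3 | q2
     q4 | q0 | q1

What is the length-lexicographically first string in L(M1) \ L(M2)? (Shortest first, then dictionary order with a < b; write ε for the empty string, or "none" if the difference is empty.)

The empty string ε is accepted by M1 but not by M2.
Since ε is the unique shortest string, it is the required witness.

ε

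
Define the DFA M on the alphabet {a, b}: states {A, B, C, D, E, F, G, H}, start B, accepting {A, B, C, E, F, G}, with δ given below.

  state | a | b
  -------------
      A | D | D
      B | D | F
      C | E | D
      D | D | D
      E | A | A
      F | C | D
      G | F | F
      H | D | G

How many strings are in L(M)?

6

The useful subgraph on states {A, B, C, E, F} is acyclic, so L(M) is finite; the longest accepting path visits 5 useful states, giving maximum string length 4.
Counting accepting paths from B by length: 1 of length 0, 1 of length 1, 1 of length 2, 1 of length 3, 2 of length 4. Total 6.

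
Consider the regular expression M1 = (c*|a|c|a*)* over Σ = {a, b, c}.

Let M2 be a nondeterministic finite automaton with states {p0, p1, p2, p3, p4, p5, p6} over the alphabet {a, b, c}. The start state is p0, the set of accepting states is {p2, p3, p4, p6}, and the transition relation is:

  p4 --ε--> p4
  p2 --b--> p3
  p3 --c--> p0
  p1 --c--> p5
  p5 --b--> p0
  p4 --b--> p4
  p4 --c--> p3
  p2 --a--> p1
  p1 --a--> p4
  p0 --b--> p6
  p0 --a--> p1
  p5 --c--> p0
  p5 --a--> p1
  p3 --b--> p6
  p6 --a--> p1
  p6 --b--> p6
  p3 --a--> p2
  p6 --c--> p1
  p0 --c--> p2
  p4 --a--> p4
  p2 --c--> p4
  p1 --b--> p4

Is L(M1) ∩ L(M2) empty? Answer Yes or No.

The string c is accepted by both M1 and M2.
Hence L(M1) ∩ L(M2) ≠ ∅.

No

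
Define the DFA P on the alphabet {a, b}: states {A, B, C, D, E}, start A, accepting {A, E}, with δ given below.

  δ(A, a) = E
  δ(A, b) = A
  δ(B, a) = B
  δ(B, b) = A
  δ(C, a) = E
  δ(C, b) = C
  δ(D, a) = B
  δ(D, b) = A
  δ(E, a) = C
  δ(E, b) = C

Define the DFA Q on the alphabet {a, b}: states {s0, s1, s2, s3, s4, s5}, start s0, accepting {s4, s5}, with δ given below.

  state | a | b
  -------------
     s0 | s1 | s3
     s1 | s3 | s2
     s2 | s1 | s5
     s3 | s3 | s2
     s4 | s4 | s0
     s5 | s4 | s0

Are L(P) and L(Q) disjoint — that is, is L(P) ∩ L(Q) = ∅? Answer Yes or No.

No

The string bbb is accepted by both P and Q.
Hence L(P) ∩ L(Q) ≠ ∅.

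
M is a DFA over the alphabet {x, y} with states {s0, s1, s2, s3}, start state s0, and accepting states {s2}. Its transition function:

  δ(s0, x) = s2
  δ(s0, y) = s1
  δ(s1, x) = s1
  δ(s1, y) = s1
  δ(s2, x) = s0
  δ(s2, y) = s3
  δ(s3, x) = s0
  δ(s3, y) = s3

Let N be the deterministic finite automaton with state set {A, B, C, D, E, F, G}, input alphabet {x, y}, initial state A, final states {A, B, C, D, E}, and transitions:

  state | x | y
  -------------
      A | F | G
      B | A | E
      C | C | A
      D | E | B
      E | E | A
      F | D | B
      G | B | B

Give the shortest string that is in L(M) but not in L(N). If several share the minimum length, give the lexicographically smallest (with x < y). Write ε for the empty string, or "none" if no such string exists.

x

The string x is accepted by M but not by N.
No shorter string lies in the difference, and x is the lexicographically first length-1 string in L(M) \ L(N).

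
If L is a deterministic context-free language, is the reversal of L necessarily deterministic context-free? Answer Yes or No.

No

L = {c bⁿaⁿ : n≥0} ∪ {d b²ⁿaⁿ : n≥0} is a DCFL: the first symbol tells a deterministic PDA whether to pop one or two b's per a. Its reversal Lᴿ = {aⁿbⁿ c : n≥0} ∪ {aⁿb²ⁿ d : n≥0} is not. DCFLs are closed under right quotient by regular languages, and Lᴿ/{c, d} = {aⁿbⁿ : n≥0} ∪ {aⁿb²ⁿ : n≥0} — the standard context-free language accepted by no deterministic PDA (intuitively the machine would have to commit to a b-to-a ratio before the distinguishing marker arrives; formally, a DPDA for it would have a single run on aⁿb²ⁿ, accepting after the prefix aⁿbⁿ and accepting again after n more b's; an ordinary PDA that simulates it on a's and b's and, at any moment when it is accepting, may switch to reading only a fresh letter e while feeding each e to the simulation as a b, would accept aⁱbʲeᵏ (k≥1) exactly when both aⁱbʲ and aⁱbʲ⁺ᵏ are in the language, i.e. its language intersected with the regular set a*b*e⁺ would be exactly {aⁿbⁿeⁿ : n≥1} — impossible, since context-free languages are closed under intersection with regular sets and {aⁿbⁿeⁿ} is not context-free). So Lᴿ cannot be a DCFL.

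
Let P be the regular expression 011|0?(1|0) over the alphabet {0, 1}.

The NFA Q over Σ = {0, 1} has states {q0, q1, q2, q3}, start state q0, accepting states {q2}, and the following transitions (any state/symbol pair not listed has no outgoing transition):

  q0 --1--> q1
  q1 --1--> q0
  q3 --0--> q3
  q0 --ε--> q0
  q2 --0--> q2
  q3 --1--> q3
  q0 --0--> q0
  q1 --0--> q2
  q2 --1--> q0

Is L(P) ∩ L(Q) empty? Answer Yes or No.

Converting the expression P to a DFA (subset construction, then merging equivalent states) gives the minimal DFA with states {p0, p1, p2, p3, p4}, start state p0, accepting states {p1, p2, p3} and transitions p0: 0→p1, 1→p2; p1: 0→p2, 1→p3; p2: 0→p4, 1→p4; p3: 0→p4, 1→p2; p4: 0→p4, 1→p4.
Exploring the product automaton P × Q from the start pair (p0, q0), following both machines on each input symbol, reaches 8 state pairs: (p0, q0), (p1, q0), (p2, q1), (p2, q0), (p3, q1), (p4, q2), (p4, q0), (p4, q1).
P accepts in {p1, p2, p3} and Q accepts in {q2}; no reachable pair has both components accepting, so no string drives both machines to acceptance simultaneously and L(P) ∩ L(Q) = ∅.
So no string is accepted by both, and the intersection is empty.

Yes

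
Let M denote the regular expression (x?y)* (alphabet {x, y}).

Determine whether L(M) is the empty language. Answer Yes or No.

No

The empty string ε matches the expression, so it belongs to L(M).
Since L(M) contains at least one string, it is not empty.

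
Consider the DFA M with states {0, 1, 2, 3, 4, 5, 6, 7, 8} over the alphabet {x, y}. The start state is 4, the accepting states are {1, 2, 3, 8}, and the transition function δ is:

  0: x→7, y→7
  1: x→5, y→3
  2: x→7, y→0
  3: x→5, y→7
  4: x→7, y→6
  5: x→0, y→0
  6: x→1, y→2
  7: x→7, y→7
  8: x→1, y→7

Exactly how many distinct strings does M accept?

3

The useful subgraph on states {1, 2, 3, 4, 6} is acyclic, so L(M) is finite; the longest accepting path visits 4 useful states, giving maximum string length 3.
Counting accepting paths from 4 by length: 2 of length 2, 1 of length 3. Total 3.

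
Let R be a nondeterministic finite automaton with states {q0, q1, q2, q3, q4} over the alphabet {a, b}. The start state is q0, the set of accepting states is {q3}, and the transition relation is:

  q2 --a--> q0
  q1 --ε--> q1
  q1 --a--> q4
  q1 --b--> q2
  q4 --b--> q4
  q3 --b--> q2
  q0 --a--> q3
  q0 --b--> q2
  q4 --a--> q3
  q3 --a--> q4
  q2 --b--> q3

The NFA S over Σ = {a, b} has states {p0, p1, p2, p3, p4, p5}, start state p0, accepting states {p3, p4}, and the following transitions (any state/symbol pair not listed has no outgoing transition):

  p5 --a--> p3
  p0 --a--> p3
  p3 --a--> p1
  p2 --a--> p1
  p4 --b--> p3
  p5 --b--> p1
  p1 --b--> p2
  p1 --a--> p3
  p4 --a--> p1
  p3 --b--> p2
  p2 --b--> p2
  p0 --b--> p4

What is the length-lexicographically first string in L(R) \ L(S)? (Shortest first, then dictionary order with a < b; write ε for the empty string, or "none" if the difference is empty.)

The string abb is accepted by R but not by S.
No shorter string lies in the difference, and abb is the lexicographically first length-3 string in L(R) \ L(S).

abb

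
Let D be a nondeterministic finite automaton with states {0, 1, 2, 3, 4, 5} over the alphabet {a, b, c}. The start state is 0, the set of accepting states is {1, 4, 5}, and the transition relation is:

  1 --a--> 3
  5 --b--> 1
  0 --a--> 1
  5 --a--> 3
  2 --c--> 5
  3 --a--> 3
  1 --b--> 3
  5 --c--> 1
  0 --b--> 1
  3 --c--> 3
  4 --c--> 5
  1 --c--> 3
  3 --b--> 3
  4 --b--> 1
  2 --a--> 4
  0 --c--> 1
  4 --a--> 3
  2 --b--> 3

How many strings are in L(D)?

The useful subgraph on states {0, 1} is acyclic, so L(D) is finite; the longest accepting path visits 2 useful states, giving maximum string length 1.
Counting accepting paths from 0 by length: 3 of length 1. Total 3.

3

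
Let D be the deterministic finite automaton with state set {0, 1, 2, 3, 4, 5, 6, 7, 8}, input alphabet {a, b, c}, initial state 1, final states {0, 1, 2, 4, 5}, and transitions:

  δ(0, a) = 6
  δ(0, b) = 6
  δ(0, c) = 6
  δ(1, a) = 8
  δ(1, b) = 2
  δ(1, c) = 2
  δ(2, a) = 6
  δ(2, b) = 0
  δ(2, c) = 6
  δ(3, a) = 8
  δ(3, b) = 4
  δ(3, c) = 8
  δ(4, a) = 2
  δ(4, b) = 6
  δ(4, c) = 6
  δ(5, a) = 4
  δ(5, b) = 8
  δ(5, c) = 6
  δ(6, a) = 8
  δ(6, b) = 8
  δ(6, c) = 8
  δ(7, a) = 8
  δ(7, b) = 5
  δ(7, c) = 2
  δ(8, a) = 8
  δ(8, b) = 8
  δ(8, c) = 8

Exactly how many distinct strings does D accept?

5

The useful subgraph on states {0, 1, 2} is acyclic, so L(D) is finite; the longest accepting path visits 3 useful states, giving maximum string length 2.
Counting accepting paths from 1 by length: 1 of length 0, 2 of length 1, 2 of length 2. Total 5.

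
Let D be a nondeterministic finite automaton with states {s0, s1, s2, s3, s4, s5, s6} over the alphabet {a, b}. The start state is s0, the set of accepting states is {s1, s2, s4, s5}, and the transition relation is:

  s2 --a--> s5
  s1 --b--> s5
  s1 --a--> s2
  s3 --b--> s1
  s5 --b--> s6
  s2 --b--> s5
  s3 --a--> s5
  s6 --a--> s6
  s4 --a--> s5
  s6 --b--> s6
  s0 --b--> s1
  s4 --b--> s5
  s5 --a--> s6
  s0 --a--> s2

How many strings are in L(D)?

8

The useful subgraph on states {s0, s1, s2, s5} is acyclic, so L(D) is finite; the longest accepting path visits 4 useful states, giving maximum string length 3.
Counting accepting paths from s0 by length: 2 of length 1, 4 of length 2, 2 of length 3. Total 8.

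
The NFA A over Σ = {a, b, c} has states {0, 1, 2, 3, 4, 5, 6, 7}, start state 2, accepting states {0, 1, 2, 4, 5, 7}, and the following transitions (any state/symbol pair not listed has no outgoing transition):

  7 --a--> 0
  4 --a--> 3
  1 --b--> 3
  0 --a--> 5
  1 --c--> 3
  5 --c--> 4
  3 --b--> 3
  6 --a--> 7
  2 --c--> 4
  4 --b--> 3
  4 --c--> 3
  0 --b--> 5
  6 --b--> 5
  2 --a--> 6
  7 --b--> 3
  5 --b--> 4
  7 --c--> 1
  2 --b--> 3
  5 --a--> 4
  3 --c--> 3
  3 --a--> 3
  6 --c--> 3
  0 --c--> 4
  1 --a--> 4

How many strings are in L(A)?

The useful subgraph on states {0, 1, 2, 4, 5, 6, 7} is acyclic, so L(A) is finite; the longest accepting path visits 6 useful states, giving maximum string length 5.
Counting accepting paths from 2 by length: 1 of length 0, 1 of length 1, 2 of length 2, 5 of length 3, 4 of length 4, 6 of length 5. Total 19.

19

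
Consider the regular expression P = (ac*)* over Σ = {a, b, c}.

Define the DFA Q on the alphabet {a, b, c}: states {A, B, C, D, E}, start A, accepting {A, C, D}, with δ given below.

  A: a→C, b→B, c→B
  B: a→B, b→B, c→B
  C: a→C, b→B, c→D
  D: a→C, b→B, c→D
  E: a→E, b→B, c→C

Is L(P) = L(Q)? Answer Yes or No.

Yes

Converting the expression P to a DFA (subset construction, then merging equivalent states) gives the minimal DFA with states {p0, p1, p2}, start state p0, accepting states {p0, p1} and transitions p0: a→p1, b→p2, c→p2; p1: a→p1, b→p2, c→p1; p2: a→p2, b→p2, c→p2.
Exploring the product automaton P × Q from the start pair (p0, A), following both machines on each input symbol, reaches 4 state pairs: (p0, A), (p1, C), (p2, B), (p1, D).
P accepts in {p0, p1} and Q accepts in {A, C, D}. In every reachable pair the two components are either both accepting — (p0, A), (p1, C), (p1, D) — or both non-accepting, so no string is accepted by exactly one of the machines: L(P) \ L(Q) and L(Q) \ L(P) are both empty.
Hence every string is accepted by P iff it is accepted by Q, and the two languages coincide.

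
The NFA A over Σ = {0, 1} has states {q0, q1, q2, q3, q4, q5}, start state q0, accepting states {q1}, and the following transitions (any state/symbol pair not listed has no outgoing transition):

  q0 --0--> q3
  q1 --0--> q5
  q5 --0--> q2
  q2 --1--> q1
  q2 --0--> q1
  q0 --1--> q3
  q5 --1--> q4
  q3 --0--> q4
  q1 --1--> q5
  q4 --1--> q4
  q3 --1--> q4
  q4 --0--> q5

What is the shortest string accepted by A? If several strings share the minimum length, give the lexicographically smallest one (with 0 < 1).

A breadth-first search from q0 reaches an accepting state first via the path q0 → q3 → q4 → q5 → q2 → q1 on input 00000.
No string of length < 5 is accepted (BFS exhausts all shorter strings without reaching an accepting state), and 00000 is the lexicographically least accepting string of length 5.

00000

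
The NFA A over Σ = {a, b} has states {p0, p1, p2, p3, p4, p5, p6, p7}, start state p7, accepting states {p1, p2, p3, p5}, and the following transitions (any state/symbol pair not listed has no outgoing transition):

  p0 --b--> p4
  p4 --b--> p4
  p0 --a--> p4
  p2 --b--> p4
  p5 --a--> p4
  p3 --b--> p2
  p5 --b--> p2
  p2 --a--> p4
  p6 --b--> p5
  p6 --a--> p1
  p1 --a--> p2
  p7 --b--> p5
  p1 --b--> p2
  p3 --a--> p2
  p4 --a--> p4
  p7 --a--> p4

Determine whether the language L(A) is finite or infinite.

finite

The useful states (reachable from p7 and able to reach an accepting state) are {p2, p5, p7}.
Restricted to these states the transition graph has no cycle, so every accepting path has bounded length and L is finite.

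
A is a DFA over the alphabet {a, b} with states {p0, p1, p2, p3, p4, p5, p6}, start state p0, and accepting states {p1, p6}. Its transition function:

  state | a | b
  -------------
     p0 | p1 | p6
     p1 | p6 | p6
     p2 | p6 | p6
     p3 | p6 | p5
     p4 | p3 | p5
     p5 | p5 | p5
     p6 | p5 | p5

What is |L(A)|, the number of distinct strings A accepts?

The useful subgraph on states {p0, p1, p6} is acyclic, so L(A) is finite; the longest accepting path visits 3 useful states, giving maximum string length 2.
Counting accepting paths from p0 by length: 2 of length 1, 2 of length 2. Total 4.

4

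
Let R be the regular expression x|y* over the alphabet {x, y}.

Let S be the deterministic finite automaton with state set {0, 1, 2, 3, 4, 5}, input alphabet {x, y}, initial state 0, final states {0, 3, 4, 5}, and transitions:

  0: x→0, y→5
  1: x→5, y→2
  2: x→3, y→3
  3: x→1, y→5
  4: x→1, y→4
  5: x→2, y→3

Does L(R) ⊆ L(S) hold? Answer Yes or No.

Yes

Converting the expression R to a DFA (subset construction, then merging equivalent states) gives the minimal DFA with states {r0, r1, r2, r3}, start state r0, accepting states {r0, r1, r2} and transitions r0: x→r1, y→r2; r1: x→r3, y→r3; r2: x→r3, y→r2; r3: x→r3, y→r3.
Exploring the product automaton R × S from the start pair (r0, 0), following both machines on each input symbol, reaches 9 state pairs: (r0, 0), (r1, 0), (r2, 5), (r3, 0), (r3, 5), (r3, 2), (r2, 3), (r3, 3), (r3, 1).
R accepts in {r0, r1, r2} and S accepts in {0, 3, 4, 5}. The reachable pairs whose R-component is accepting are (r0, 0), (r1, 0), (r2, 5), (r2, 3); in each of them the S-component is accepting too, so the product for L(R) \ L(S) (R-component accepting, S-component rejecting) has no reachable accepting pair and the difference is empty.
Hence every string in L(R) is also in L(S).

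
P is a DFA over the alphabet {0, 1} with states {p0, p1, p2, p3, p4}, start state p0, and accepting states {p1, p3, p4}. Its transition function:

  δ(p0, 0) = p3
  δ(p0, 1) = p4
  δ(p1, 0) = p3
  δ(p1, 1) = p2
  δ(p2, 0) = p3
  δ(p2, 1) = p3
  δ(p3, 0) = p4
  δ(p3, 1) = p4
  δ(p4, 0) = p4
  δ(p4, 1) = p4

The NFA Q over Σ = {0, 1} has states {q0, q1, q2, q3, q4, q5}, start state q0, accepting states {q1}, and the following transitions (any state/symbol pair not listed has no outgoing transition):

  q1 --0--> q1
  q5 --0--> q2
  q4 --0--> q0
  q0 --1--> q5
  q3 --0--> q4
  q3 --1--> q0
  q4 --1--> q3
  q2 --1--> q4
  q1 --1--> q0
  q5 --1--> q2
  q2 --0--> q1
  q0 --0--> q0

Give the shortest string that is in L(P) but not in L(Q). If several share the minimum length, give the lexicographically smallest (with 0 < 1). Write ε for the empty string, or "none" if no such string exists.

The string 0 is accepted by P but not by Q.
No shorter string lies in the difference, and 0 is the lexicographically first length-1 string in L(P) \ L(Q).

0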